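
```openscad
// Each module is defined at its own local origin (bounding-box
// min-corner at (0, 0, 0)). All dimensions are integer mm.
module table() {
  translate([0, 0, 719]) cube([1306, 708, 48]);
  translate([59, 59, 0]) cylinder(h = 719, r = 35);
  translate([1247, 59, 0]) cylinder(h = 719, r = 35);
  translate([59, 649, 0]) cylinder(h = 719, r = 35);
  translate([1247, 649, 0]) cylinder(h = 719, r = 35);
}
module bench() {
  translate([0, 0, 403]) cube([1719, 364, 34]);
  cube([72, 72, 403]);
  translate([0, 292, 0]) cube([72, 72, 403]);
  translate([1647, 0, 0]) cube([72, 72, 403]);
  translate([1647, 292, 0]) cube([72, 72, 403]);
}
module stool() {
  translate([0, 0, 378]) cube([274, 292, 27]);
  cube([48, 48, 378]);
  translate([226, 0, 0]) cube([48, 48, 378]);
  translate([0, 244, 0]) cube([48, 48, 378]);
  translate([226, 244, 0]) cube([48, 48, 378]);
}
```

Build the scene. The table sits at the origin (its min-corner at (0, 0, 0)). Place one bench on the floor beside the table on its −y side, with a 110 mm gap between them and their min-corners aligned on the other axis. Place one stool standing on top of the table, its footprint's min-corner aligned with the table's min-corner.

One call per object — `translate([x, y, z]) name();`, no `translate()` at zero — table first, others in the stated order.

table();
translate([0, -474, 0]) bench();
translate([0, 0, 767]) stool();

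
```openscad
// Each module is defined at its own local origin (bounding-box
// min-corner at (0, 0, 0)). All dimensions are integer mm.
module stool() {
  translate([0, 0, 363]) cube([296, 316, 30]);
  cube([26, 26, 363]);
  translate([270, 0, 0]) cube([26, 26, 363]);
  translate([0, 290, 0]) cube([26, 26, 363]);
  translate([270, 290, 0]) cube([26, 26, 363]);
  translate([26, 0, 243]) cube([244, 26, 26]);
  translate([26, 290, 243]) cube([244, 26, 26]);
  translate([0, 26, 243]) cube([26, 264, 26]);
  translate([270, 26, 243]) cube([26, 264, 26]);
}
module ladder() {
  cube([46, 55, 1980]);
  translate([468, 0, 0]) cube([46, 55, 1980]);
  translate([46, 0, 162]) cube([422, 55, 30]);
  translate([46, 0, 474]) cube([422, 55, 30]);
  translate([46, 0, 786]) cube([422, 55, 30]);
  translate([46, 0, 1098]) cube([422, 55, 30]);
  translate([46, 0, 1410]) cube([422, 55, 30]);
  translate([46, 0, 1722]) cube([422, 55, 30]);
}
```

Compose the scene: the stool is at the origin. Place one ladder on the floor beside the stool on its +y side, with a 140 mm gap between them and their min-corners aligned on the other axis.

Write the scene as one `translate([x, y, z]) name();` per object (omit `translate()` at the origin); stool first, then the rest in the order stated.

stool();
translate([0, 456, 0]) ladder();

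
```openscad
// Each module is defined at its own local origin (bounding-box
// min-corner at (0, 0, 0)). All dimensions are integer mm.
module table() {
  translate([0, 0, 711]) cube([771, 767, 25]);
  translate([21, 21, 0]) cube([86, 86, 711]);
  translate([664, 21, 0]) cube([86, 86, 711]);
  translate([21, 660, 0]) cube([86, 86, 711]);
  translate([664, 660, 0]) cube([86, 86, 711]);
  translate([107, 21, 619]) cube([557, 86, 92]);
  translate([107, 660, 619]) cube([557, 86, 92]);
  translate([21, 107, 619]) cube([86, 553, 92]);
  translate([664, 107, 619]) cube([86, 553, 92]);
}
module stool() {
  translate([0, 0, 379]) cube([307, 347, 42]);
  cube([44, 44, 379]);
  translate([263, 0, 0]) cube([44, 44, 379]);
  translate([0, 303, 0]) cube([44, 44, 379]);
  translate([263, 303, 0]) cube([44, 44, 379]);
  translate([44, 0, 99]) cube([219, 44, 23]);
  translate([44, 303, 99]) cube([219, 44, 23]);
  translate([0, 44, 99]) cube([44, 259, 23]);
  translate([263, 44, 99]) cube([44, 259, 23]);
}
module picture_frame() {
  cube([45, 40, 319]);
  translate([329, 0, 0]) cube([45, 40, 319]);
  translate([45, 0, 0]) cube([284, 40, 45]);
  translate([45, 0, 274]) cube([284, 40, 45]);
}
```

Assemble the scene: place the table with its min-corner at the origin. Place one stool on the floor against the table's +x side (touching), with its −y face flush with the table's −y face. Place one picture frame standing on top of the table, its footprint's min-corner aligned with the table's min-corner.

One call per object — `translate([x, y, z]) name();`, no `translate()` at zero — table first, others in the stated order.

table();
translate([771, 0, 0]) stool();
translate([0, 0, 736]) picture_frame();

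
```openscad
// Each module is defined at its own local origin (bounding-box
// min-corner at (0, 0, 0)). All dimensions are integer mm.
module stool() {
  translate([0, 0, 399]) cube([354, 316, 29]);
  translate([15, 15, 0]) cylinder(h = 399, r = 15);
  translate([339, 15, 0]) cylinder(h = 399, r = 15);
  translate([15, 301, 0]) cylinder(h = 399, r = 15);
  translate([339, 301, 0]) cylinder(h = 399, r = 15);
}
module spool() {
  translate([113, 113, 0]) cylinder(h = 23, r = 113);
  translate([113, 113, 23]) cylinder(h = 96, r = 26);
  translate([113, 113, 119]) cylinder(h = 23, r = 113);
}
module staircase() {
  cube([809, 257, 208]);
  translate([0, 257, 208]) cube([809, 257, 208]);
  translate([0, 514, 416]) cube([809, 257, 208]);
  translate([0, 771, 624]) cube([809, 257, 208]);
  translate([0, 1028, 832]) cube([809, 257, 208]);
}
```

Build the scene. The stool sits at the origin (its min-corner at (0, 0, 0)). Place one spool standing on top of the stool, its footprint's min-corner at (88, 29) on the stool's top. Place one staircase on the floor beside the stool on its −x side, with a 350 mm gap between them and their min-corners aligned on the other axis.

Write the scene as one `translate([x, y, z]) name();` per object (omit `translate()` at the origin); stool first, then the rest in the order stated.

stool();
translate([88, 29, 428]) spool();
translate([-1159, 0, 0]) staircase();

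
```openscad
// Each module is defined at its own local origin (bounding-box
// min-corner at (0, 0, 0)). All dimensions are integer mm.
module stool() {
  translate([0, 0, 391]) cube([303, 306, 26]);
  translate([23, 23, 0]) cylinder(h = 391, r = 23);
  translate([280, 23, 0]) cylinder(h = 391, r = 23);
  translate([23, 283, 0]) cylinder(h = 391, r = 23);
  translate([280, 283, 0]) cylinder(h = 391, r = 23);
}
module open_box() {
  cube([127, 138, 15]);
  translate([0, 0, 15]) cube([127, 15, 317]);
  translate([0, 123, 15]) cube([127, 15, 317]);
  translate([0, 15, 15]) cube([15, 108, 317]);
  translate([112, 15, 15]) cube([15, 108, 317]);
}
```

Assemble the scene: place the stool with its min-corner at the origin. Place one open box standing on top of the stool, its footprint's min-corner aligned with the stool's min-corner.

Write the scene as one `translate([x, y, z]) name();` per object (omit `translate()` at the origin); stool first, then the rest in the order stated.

stool();
translate([0, 0, 417]) open_box();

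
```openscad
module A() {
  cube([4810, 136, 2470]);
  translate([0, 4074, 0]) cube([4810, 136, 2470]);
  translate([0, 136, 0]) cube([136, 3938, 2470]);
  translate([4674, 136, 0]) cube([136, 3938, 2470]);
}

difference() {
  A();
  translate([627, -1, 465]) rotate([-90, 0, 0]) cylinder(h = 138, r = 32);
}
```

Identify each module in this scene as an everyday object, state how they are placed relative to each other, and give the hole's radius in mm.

A is a house frame. The house frame has a circular hole through its front wall. The hole's radius is 32 mm.

The subtracted cylinder has r = 32 mm.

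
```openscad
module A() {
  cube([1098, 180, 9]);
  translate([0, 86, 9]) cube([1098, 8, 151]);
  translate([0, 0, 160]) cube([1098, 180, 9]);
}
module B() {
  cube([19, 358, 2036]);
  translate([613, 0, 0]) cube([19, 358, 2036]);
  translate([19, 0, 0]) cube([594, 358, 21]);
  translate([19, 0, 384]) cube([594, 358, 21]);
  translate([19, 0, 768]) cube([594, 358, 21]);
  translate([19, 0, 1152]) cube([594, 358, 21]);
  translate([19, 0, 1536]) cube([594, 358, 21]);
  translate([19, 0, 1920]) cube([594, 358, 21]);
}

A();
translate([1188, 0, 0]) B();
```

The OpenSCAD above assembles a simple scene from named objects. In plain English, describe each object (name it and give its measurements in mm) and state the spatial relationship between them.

A is an I-beam lying along x, 1098 mm long. Overall section height 169 mm. Two flanges 180 mm wide (y) and 9 mm thick, one on the floor and one at the top; a web 8 mm thick runs between them, centred on the flange width.

B is a bookshelf 632 mm wide overall, 358 mm deep and 2036 mm tall. The two sides are 19 mm thick vertical panels. 6 horizontal shelves of 21 mm thickness span between the inner faces of the sides; the lowest shelf sits on the floor and shelves are stacked with a clear vertical gap of 363 mm between each pair.

The bookshelf is on the floor beside the I-beam on its +x side.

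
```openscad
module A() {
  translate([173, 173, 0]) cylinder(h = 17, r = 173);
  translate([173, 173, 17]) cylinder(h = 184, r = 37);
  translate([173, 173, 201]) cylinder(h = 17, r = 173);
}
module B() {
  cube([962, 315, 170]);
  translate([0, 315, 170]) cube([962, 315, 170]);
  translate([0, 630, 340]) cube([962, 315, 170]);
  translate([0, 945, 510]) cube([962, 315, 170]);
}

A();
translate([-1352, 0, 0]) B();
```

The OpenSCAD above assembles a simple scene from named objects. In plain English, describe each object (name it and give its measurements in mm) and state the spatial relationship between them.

A is a spool: two coaxial disc flanges of radius 173 mm and thickness 17 mm, joined by a core cylinder of radius 37 mm and height 184 mm. The lower flange rests on z = 0 and the three cylinders share a vertical axis.

B is a straight staircase of 4 solid steps. Each step is 962 mm wide (x), 315 mm deep (y, the going) and 170 mm tall (the rise). The first step rests on the floor; each subsequent step sits one going further in +y and one rise higher in +z, directly behind and above the previous step with no overlap.

The staircase is on the floor beside the spool on its −x side.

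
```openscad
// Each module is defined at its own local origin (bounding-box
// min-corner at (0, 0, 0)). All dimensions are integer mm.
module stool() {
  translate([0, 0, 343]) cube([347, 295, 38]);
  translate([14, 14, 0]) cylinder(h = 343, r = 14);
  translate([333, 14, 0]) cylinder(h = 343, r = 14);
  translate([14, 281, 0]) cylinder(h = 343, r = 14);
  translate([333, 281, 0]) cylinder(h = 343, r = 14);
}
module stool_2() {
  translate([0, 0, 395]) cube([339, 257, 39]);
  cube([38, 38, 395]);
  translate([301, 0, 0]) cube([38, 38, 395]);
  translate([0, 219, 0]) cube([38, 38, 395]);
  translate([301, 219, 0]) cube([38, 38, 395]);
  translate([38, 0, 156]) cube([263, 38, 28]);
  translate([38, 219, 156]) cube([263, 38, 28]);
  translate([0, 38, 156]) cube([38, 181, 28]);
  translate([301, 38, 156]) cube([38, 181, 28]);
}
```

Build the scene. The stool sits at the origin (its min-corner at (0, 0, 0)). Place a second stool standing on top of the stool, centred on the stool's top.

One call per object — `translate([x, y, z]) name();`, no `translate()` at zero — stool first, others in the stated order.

stool();
translate([4, 19, 381]) stool_2();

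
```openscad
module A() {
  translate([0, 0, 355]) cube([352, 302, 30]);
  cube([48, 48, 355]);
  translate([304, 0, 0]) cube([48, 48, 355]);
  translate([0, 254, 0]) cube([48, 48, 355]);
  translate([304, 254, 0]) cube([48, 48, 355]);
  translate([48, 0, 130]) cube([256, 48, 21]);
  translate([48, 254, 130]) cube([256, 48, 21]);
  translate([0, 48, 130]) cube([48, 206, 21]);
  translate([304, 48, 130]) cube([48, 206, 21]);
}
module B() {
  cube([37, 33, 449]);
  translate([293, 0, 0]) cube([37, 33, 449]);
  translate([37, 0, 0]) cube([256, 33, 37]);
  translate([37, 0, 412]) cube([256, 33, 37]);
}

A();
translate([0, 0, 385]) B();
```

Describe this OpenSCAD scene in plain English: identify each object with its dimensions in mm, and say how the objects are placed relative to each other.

A is a simple wooden stool: a rectangular seat 352 mm (x) by 302 mm (y), 30 mm thick, top face at z = 385 mm, on four square legs, each 48×48 mm in cross-section. The legs rest on z = 0, each flush with a corner of the seat. Four stretchers, 48 mm wide and 21 mm tall, connect adjacent legs with their undersides at z = 130 mm, each running between the inner faces of the legs it joins and aligned with the legs' outer faces on the other axis.

B is a rectangular picture frame lying in the x–z plane (depth along y). The opening is 256 mm wide (x) by 375 mm tall (z), surrounded by a border 37 mm wide on all four sides. The frame is 33 mm deep and is made of two full-height vertical stiles with two horizontal rails fitted between them.

The picture frame is on top of the stool.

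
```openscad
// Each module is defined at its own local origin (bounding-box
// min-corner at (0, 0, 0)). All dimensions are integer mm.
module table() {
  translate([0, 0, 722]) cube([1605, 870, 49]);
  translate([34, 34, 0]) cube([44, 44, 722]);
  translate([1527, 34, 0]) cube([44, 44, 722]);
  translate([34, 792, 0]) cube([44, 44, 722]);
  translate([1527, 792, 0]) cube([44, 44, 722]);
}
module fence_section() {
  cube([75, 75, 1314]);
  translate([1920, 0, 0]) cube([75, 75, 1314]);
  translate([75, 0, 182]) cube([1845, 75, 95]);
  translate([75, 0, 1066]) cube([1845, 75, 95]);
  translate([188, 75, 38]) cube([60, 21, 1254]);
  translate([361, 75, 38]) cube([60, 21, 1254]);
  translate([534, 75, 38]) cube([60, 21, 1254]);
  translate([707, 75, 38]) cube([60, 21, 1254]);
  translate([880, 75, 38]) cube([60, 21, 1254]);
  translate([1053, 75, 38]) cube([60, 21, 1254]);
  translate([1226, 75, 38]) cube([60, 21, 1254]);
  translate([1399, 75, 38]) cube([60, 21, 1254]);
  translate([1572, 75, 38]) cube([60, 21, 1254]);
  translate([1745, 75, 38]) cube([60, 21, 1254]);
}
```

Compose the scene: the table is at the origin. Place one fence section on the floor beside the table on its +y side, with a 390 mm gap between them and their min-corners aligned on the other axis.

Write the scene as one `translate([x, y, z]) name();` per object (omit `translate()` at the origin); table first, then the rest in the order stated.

table();
translate([0, 1260, 0]) fence_section();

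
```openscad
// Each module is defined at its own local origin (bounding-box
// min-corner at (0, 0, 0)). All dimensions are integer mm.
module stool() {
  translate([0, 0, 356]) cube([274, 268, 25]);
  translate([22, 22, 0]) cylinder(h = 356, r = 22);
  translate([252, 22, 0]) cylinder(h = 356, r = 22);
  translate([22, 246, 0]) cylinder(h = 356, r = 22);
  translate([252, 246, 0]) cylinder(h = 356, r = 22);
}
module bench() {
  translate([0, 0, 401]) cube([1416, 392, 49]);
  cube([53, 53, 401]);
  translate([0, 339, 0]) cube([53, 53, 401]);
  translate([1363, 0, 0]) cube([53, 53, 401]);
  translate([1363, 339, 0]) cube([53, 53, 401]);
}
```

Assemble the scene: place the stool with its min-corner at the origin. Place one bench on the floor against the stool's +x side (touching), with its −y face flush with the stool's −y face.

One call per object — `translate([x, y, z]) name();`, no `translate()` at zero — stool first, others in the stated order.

stool();
translate([274, 0, 0]) bench();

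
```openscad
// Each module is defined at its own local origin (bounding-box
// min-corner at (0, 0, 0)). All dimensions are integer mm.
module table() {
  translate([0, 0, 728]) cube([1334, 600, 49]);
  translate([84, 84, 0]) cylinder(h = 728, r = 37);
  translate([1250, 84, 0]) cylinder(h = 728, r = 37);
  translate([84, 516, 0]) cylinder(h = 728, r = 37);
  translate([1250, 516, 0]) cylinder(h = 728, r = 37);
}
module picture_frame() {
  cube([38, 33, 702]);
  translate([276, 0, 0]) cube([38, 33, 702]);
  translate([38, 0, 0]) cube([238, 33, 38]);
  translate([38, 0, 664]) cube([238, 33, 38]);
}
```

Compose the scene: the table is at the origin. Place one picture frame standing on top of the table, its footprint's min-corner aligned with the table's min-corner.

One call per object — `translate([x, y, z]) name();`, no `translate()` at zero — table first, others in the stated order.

table();
translate([0, 0, 777]) picture_frame();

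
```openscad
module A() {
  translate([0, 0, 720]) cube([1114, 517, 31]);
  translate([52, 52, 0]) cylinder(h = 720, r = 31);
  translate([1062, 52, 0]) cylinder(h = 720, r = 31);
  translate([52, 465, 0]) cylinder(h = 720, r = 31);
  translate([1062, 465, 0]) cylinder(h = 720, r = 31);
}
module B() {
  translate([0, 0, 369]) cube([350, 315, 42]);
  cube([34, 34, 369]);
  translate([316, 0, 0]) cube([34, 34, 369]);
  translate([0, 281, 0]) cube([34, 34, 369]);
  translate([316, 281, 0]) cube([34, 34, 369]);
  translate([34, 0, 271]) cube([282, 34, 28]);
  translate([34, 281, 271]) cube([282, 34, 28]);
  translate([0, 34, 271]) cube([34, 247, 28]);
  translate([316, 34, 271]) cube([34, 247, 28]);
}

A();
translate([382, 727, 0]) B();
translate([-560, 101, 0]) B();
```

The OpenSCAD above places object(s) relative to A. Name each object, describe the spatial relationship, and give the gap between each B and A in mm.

Each stool's nearest face is 210 mm from the table's bounding box.

A is a table. B is a stool. Two stools sit around the table at the +y, −x sides. The gap between each stool and the table is 210 mm.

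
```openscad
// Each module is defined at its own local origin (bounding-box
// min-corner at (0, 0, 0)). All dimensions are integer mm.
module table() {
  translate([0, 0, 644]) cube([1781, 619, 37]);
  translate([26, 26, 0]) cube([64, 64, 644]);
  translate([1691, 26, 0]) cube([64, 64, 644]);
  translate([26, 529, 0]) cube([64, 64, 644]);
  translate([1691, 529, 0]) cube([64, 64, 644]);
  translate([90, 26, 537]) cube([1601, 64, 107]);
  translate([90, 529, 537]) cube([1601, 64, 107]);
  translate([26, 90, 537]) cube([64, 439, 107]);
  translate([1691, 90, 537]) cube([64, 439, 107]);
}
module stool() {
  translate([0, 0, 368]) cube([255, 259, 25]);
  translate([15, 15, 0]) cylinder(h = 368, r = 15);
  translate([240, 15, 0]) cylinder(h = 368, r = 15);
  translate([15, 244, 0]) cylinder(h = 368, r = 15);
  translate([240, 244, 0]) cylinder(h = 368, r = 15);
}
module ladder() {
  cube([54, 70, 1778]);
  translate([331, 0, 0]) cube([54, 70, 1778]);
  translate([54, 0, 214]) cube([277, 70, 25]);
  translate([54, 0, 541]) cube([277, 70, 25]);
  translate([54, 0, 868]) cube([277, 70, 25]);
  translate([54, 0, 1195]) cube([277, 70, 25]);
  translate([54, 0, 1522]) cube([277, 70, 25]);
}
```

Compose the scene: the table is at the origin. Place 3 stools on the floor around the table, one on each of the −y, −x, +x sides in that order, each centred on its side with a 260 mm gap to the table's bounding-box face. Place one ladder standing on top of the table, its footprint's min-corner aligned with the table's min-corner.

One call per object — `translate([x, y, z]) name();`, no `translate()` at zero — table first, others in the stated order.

table();
translate([763, -519, 0]) stool();
translate([-515, 180, 0]) stool();
translate([2041, 180, 0]) stool();
translate([0, 0, 681]) ladder();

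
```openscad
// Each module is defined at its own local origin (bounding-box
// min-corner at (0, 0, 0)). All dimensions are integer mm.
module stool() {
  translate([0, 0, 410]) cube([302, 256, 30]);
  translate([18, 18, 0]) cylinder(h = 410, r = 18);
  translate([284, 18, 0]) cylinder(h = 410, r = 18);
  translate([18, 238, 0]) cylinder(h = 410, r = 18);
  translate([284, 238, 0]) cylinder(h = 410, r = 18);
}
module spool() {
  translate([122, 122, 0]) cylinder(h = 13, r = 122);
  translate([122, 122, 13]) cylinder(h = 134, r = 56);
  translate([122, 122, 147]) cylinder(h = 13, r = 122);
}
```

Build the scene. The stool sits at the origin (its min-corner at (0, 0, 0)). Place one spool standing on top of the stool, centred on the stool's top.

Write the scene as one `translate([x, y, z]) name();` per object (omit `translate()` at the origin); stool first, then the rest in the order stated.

stool();
translate([29, 6, 440]) spool();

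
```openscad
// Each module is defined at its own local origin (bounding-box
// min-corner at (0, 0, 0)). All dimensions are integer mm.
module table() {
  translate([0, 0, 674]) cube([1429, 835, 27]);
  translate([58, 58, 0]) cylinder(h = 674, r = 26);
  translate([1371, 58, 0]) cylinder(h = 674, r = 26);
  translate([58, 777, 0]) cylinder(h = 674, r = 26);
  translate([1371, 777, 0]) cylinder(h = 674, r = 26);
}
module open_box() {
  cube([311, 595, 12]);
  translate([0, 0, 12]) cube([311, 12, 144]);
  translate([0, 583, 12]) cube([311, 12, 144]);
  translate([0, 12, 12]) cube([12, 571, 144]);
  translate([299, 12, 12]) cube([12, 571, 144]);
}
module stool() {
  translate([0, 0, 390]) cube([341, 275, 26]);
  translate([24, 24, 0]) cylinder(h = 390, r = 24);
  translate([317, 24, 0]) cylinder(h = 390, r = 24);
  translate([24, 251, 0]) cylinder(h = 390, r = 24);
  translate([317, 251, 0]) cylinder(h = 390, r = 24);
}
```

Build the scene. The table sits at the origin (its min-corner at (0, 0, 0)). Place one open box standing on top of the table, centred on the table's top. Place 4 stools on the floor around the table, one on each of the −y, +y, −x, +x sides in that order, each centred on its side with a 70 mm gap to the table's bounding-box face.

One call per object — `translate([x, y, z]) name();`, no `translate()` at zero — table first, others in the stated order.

table();
translate([559, 120, 701]) open_box();
translate([544, -345, 0]) stool();
translate([544, 905, 0]) stool();
translate([-411, 280, 0]) stool();
translate([1499, 280, 0]) stool();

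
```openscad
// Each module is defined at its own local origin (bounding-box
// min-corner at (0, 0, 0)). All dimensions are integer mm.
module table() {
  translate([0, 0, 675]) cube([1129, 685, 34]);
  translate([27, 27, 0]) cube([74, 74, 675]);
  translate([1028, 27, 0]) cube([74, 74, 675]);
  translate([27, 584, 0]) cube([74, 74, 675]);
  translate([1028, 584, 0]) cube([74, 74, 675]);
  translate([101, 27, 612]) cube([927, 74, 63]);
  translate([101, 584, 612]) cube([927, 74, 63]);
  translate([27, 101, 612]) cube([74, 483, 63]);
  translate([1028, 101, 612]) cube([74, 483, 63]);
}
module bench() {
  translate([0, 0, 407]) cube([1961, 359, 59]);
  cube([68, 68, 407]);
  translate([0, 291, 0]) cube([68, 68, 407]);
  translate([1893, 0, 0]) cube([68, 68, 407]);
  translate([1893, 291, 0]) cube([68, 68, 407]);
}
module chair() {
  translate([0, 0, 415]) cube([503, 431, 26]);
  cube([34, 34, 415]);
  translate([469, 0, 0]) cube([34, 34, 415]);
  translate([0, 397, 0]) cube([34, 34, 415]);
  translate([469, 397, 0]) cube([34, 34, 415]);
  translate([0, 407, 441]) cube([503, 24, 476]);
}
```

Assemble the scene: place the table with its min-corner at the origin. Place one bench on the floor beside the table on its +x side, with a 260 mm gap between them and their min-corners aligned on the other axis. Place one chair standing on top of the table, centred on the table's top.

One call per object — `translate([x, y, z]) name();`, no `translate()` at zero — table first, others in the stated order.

table();
translate([1389, 0, 0]) bench();
translate([313, 127, 709]) chair();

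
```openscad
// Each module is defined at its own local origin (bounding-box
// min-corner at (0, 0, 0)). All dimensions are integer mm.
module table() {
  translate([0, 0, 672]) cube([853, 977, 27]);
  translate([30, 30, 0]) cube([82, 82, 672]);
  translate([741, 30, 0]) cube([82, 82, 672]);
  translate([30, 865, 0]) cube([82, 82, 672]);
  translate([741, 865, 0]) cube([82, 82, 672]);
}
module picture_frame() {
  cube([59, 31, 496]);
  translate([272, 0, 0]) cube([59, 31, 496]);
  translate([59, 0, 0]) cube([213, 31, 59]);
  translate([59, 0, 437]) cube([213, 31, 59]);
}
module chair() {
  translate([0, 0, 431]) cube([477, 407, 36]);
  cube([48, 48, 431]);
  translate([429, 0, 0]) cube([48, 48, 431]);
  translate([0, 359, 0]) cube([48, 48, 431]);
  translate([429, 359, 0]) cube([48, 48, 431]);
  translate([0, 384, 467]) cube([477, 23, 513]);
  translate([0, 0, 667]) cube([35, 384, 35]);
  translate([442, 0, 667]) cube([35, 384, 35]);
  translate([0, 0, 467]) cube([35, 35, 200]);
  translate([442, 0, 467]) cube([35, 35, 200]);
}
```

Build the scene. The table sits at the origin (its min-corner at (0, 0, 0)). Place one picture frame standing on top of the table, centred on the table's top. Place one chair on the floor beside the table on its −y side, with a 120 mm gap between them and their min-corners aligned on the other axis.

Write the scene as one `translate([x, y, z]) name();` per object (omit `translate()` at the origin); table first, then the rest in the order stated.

table();
translate([261, 473, 699]) picture_frame();
translate([0, -527, 0]) chair();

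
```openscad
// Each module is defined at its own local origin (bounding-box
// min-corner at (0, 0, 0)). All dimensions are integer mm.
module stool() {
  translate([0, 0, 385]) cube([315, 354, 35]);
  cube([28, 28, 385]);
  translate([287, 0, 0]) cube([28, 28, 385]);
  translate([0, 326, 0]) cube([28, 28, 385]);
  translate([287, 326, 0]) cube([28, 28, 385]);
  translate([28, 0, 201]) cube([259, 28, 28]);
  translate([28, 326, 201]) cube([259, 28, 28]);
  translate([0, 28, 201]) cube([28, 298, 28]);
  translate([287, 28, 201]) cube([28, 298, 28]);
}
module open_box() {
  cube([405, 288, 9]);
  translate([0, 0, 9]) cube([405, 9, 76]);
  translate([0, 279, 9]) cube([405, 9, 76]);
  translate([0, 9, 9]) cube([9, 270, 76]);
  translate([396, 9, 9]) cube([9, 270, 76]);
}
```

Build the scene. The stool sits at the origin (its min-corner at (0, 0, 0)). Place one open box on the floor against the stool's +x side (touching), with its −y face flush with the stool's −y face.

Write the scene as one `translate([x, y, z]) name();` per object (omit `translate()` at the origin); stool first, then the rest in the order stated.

stool();
translate([315, 0, 0]) open_box();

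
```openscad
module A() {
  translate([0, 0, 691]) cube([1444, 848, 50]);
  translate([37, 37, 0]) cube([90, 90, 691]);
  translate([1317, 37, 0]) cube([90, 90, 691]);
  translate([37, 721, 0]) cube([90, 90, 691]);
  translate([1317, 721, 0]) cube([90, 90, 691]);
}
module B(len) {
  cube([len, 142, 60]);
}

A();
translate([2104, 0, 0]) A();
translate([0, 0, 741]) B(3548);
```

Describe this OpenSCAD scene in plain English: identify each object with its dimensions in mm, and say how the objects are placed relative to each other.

A is a table with a 1444×848 mm rectangular top, 50 mm thick, top surface at z = 741 mm, supported by four 90×90 mm square legs, each inset 37 mm from the nearest pair of top edges, running from the floor.

B is a rectangular beam 3548 mm long (x), 142 mm deep (y), 60 mm thick (z).

The beam spans the tops of two tables placed 660 mm apart, resting at z = 741 mm.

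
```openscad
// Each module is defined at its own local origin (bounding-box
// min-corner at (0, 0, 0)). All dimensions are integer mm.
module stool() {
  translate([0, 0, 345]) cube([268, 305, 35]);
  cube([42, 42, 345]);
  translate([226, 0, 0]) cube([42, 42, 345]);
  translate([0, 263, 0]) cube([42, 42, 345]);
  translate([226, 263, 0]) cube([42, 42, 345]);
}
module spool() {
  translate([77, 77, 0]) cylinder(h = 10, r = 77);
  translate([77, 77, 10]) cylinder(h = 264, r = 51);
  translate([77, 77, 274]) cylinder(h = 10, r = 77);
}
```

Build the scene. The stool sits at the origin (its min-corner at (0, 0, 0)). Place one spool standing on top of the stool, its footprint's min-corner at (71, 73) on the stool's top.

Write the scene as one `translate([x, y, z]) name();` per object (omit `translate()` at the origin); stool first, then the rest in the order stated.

stool();
translate([71, 73, 380]) spool();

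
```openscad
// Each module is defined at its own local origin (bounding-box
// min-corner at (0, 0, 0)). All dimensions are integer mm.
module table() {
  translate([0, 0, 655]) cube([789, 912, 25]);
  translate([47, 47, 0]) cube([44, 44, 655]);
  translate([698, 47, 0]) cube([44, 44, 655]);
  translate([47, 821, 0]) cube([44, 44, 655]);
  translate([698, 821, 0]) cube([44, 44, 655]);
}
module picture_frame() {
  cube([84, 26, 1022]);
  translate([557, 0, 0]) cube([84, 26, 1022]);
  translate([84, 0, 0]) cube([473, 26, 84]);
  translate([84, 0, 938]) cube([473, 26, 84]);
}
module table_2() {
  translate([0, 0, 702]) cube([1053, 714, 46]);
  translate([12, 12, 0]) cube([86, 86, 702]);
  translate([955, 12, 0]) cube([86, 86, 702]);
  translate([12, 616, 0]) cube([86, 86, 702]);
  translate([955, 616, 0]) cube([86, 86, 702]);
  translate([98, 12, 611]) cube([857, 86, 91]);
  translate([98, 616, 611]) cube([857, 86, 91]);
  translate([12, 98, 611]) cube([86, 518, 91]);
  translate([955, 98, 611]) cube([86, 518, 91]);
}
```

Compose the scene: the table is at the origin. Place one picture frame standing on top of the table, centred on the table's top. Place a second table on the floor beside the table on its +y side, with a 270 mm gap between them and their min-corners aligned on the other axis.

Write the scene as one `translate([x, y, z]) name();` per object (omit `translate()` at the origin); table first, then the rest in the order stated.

table();
translate([74, 443, 680]) picture_frame();
translate([0, 1182, 0]) table_2();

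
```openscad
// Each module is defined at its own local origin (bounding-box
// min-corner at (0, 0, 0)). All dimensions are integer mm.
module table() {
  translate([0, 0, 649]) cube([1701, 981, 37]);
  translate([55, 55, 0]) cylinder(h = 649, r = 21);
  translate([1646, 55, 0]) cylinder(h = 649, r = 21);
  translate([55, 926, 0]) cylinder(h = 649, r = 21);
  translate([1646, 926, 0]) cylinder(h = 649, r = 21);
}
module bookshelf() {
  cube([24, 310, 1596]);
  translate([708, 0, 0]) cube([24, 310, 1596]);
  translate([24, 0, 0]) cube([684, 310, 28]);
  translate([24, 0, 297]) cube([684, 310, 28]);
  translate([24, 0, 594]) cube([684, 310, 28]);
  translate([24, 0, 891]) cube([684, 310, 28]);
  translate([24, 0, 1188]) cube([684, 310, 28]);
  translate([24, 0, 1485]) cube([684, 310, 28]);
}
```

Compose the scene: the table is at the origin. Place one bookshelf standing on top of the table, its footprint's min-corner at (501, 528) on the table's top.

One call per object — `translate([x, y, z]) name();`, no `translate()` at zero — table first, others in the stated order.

table();
translate([501, 528, 686]) bookshelf();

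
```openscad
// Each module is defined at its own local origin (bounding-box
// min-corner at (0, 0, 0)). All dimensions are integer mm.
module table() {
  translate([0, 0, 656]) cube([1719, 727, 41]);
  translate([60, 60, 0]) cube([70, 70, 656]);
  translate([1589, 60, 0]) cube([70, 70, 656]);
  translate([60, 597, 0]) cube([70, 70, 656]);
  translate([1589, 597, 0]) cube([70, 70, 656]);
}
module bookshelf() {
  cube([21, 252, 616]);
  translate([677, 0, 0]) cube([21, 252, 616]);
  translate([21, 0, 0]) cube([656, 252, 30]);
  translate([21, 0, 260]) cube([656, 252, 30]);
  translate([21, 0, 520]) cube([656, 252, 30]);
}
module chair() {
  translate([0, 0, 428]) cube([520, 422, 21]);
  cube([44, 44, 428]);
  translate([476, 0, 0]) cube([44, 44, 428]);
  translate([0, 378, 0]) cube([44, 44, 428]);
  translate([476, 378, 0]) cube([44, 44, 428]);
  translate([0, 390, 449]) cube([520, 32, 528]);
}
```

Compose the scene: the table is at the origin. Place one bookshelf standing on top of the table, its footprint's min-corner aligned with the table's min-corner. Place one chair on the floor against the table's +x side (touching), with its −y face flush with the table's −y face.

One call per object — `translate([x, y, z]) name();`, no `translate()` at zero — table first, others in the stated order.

table();
translate([0, 0, 697]) bookshelf();
translate([1719, 0, 0]) chair();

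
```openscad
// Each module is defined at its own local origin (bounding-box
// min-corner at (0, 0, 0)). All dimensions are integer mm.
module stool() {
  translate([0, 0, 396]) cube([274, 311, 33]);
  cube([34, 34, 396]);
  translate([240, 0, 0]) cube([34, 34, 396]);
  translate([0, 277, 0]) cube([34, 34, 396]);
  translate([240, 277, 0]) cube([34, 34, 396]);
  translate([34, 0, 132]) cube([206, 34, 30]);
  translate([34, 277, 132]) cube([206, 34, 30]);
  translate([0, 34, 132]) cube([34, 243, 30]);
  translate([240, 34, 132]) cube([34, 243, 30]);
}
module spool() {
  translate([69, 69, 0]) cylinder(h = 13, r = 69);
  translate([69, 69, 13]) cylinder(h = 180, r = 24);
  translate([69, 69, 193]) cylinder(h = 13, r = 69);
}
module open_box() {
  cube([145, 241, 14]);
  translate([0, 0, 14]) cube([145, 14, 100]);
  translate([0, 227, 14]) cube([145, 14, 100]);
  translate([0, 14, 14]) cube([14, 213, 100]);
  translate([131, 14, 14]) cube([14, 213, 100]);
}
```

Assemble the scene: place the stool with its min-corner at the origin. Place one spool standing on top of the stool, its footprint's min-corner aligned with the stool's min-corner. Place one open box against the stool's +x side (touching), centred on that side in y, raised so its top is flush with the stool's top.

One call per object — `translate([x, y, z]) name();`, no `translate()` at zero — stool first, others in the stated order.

stool();
translate([0, 0, 429]) spool();
translate([274, 35, 315]) open_box();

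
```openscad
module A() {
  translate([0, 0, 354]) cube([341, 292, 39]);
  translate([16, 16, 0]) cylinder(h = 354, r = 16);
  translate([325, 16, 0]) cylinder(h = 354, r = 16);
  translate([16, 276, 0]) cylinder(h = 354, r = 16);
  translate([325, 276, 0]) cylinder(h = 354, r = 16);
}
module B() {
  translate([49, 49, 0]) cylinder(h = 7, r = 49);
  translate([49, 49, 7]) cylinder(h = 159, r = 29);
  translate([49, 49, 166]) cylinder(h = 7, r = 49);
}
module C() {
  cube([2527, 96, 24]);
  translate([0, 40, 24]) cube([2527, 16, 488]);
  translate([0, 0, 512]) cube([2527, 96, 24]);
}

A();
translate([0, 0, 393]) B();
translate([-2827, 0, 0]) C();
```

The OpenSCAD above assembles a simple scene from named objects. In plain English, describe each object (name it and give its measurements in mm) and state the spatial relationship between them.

A is a four-legged stool. The seat is 341×292 mm, 39 mm thick, top at z = 393 mm. It stands on four round legs, each 32 mm in diameter, from z = 0 to the seat underside, each leg's axis is inset half a diameter from the nearest pair of seat edges (so the leg's bounding box is flush with the corner).

B is a spool: two coaxial disc flanges of radius 49 mm and thickness 7 mm, joined by a core cylinder of radius 29 mm and height 159 mm. The lower flange rests on z = 0 and the three cylinders share a vertical axis.

C is an I-beam lying along x, 2527 mm long. Overall section height 536 mm. Two flanges 96 mm wide (y) and 24 mm thick, one on the floor and one at the top; a web 16 mm thick runs between them, centred on the flange width.

The spool is on top of the stool. The I-beam is on the floor beside the stool on its −x side.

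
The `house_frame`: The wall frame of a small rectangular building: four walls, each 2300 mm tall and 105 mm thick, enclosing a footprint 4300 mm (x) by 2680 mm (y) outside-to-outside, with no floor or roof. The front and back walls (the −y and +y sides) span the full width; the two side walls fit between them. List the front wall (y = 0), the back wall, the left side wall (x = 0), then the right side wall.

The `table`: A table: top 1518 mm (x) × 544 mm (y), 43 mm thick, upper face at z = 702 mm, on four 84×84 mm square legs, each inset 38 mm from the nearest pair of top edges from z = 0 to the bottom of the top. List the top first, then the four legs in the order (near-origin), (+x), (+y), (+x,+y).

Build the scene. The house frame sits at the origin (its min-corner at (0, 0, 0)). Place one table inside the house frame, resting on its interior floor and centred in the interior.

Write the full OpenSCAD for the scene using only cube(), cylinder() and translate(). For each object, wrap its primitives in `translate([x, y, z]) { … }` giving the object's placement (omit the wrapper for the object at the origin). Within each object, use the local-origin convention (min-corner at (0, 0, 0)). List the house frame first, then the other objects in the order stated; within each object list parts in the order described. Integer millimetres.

cube([4300, 105, 2300]);
translate([0, 2575, 0]) cube([4300, 105, 2300]);
translate([0, 105, 0]) cube([105, 2470, 2300]);
translate([4195, 105, 0]) cube([105, 2470, 2300]);
translate([1391, 1068, 0]) {
  translate([0, 0, 659]) cube([1518, 544, 43]);
  translate([38, 38, 0]) cube([84, 84, 659]);
  translate([1396, 38, 0]) cube([84, 84, 659]);
  translate([38, 422, 0]) cube([84, 84, 659]);
  translate([1396, 422, 0]) cube([84, 84, 659]);
}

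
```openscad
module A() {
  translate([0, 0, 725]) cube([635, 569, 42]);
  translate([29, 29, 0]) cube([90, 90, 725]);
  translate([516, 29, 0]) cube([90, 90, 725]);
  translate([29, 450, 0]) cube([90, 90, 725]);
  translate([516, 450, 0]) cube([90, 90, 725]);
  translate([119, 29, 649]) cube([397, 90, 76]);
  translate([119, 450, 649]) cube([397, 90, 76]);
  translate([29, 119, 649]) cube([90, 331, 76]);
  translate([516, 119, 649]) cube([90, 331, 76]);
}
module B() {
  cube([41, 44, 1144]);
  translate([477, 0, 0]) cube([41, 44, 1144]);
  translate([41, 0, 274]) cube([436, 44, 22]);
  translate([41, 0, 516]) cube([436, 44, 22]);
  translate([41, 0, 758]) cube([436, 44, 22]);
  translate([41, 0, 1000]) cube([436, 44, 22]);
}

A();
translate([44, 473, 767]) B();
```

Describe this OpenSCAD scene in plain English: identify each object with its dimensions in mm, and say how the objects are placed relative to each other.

A is a table with a 635×569 mm rectangular top, 42 mm thick, top surface at z = 767 mm, supported by four 90×90 mm square legs, each inset 29 mm from the nearest pair of top edges, running from the floor. Four apron rails, 90 mm thick and 76 mm tall, run between adjacent legs with their top edges flush with the underside of the top and their outer faces flush with the legs' outer faces.

B is a straight ladder. Two 41×44 mm vertical rails, 1144 mm tall, stand 518 mm apart (outside-to-outside) with their front faces coplanar on the −y side. 4 rungs, each 44 mm deep and 22 mm tall, span between the inner faces of the rails, front faces flush with the rails. The lowest rung's underside is at z = 274 mm and rungs are spaced 242 mm apart (underside to underside).

The ladder is on top of the table.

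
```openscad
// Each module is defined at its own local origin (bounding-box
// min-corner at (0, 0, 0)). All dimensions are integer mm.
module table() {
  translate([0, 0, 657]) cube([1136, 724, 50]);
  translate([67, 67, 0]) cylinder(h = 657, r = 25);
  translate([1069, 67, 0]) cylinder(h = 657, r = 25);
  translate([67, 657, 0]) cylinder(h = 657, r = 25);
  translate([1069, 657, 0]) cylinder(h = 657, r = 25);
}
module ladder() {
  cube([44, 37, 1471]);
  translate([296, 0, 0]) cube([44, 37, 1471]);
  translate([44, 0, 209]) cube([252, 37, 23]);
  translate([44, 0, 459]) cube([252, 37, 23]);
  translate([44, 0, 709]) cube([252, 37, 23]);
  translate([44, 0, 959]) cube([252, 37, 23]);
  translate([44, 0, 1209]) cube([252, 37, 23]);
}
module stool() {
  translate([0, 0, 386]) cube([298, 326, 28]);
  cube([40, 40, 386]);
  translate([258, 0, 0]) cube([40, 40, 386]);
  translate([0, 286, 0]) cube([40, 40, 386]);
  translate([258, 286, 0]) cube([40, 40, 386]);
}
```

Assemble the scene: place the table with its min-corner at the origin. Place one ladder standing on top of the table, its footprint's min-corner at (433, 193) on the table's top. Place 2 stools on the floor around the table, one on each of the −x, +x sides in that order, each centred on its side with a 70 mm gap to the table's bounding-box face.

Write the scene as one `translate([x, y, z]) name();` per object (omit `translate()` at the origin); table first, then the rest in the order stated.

table();
translate([433, 193, 707]) ladder();
translate([-368, 199, 0]) stool();
translate([1206, 199, 0]) stool();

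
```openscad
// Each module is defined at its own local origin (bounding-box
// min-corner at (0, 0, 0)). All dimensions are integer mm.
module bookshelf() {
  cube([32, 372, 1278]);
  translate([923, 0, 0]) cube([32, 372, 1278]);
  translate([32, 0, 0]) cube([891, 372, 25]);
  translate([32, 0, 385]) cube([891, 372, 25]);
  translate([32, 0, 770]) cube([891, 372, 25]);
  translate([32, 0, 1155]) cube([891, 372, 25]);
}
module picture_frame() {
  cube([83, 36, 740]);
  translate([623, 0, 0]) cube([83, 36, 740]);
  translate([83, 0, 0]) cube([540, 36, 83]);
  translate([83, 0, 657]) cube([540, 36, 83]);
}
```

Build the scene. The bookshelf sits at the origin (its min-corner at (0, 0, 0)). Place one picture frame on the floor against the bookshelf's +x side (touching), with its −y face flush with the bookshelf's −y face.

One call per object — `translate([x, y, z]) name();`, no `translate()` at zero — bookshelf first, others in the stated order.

bookshelf();
translate([955, 0, 0]) picture_frame();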